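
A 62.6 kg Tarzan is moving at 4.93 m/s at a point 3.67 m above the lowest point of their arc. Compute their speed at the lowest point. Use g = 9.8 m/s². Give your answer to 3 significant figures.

Mechanical energy is conserved (no friction): ½mv₀² + mgh = ½mv²
v² = v₀² + 2gh = (4.93)² + 2(9.8)(3.67) = 96.237
v = √96.237 = 9.810 m/s

v = 9.81 m/s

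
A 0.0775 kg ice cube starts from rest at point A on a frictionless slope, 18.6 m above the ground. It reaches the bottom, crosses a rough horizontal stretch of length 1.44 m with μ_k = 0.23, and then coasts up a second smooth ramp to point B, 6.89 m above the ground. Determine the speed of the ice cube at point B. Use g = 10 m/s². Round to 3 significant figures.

Energy at A: mgh₁ = (0.0775)(10)(18.6) = 14.415 J
Friction loss: W_f = μ_k mg d = 0.2567 J
At B: ½mv² + mgh₂ = mgh₁ − W_f
½mv² = 14.415 − 0.2567 − 5.3397 = 8.8186 J
v = √(2 × 8.8186/0.0775) = 15.09 m/s

v = 15.1 m/s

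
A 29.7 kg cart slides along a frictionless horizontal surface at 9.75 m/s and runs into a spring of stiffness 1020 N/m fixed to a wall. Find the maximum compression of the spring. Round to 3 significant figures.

x = 1.66 m

At max compression the cart is momentarily at rest: ½mv² = ½kx²
x = v√(m/k) = 9.75 × √(29.7/1020) = 1.664 m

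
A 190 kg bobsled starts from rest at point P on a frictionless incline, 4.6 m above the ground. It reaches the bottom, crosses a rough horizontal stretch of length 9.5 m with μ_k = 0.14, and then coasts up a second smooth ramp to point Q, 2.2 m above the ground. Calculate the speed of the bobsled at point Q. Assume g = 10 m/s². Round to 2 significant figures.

v = 4.6 m/s

Energy at P: mgh₁ = (190)(10)(4.6) = 8740.0 J
Friction loss: W_f = μ_k mg d = 2527 J
At Q: ½mv² + mgh₂ = mgh₁ − W_f
½mv² = 8740.0 − 2527 − 4180.0 = 2033.0 J
v = √(2 × 2033.0/190) = 4.626 m/s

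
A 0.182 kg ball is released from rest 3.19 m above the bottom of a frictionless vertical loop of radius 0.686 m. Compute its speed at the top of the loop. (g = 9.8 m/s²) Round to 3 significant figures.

Energy conservation: mgh = ½mv_top² + mg(2r)
v_top² = 2g(h − 2r) = 2(9.8)(3.19 − 1.372) = 35.63
v_top = 5.969 m/s

v = 5.97 m/s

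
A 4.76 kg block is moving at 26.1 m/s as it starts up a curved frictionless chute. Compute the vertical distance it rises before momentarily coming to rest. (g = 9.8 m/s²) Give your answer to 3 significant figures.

By energy conservation, ½mv² = mgh
h = v²/(2g) = 26.1²/(2 × 9.8) = 34.76 m

h = 34.8 m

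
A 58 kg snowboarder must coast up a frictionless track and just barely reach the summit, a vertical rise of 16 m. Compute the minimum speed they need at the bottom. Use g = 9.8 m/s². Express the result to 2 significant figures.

At the top they are momentarily at rest, so all KE converts to PE: ½mv² = mgh
v = √(2gh) = √(2 × 9.8 × 16) = 17.71 m/s

v = 18 m/s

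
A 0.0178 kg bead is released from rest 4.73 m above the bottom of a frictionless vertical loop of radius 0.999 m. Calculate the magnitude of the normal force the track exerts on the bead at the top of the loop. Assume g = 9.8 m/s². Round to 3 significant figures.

N = 0.780 N

Energy from release to top (height 2r): mgh = ½mv_top² + mg(2r)
v_top² = 2g(h − 2r) = 2(9.8)(4.73 − 1.998) = 53.547 m²/s²
At the top, both N and weight point toward the centre: N + mg = mv_top²/r
N = m(v_top²/r − g) = 0.0178(53.547/0.999 − 9.8) = 0.7797 N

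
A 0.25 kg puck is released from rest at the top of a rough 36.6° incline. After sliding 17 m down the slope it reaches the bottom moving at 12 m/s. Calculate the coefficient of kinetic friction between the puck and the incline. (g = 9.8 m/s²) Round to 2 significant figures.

μ_k = 0.20

mgh = ½mv² + μ_k (mg cosθ) L, with h = L sinθ
mgL sinθ = 24.833 J; ½mv² = 18.000 J
W_f = 24.833 − 18.000 = 6.833 J
μ_k = W_f/(mg cosθ · L) = 6.833/(1.967 × 17) = 0.2043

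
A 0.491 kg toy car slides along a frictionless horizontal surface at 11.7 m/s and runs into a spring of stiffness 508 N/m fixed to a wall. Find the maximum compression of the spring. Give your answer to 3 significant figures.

At max compression the car is momentarily at rest: ½mv² = ½kx²
x = v√(m/k) = 11.7 × √(0.491/508) = 0.3637 m

x = 0.364 m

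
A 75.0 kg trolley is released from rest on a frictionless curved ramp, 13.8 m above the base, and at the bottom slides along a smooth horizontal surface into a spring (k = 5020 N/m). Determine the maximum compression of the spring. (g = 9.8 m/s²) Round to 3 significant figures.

x = 2.01 m

Gravitational PE at the top equals spring PE at max compression: mgh = ½kx²
x = √(2mgh/k) = √(2 × 75.0 × 9.8 × 13.8 / 5020) = 2.010 m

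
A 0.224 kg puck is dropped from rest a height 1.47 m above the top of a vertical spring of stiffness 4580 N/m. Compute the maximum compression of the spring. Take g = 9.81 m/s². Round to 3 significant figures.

x = 0.0380 m

Let x be the compression. The total drop is H + x, and the puck is instantaneously at rest at max compression, so energy conservation gives:
mg(H + x) = ½kx²
½(4580)x² − (0.224)(9.81)x − (0.224)(9.81)(1.47) = 0
2290x² − 2.197x − 3.230 = 0
x = [2.197 + √(4.829 + 29589)]/(2 × 2290) = 0.03804 m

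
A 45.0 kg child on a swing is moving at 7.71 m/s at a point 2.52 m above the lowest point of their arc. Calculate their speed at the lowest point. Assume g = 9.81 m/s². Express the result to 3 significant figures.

Energy conservation between the two points: ½mv₀² + mgh = ½mv²
v² = v₀² + 2gh = (7.71)² + 2(9.81)(2.52) = 108.89
v = √108.89 = 10.43 m/s

v = 10.4 m/s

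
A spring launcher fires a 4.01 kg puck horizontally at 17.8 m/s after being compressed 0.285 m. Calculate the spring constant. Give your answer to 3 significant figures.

Energy stored in the spring equals the launch KE: ½kx² = ½mv²
k = mv²/x² = (4.01)(17.8)²/(0.285)² = 15642 N/m

k = 15600 N/m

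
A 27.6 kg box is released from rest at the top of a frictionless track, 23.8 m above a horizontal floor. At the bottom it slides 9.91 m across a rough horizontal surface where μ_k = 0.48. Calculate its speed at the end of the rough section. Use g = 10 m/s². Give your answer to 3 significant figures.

v = 19.5 m/s

Applying the work–energy principle:
mgh = ½mv² + μ_k m g d
W_f = μ_k mg d = (0.48)(27.6)(10)(9.91) = 1313 J
½mv² = mgh − W_f = 6568.8 − 1313 = 5255.9 J
v = √(2 × 5255.9/27.6) = 19.52 m/s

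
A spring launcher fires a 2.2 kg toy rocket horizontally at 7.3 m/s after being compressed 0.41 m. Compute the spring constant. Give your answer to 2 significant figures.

k = 700 N/m

Spring PE at full compression equals KE at release: ½kx² = ½mv²
k = mv²/x² = (2.2)(7.3)²/(0.41)² = 697.4 N/m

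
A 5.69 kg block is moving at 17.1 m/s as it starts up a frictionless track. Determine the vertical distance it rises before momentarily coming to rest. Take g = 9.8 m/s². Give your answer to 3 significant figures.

h = 14.9 m

Setting KE at the bottom equal to PE gained: ½mv² = mgh
h = v²/(2g) = 17.1²/(2 × 9.8) = 14.92 m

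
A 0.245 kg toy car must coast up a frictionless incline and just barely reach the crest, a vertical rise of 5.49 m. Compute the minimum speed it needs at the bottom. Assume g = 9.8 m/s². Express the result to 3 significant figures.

v = 10.4 m/s

At the top it is momentarily at rest, so all KE converts to PE: ½mv² = mgh
v = √(2gh) = √(2 × 9.8 × 5.49) = 10.37 m/s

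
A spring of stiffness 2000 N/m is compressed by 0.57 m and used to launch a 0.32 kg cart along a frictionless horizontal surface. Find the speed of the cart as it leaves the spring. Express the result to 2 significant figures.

Conservation of energy: ½kx² = ½mv²
v = x√(k/m) = 0.57 × √(2000/0.32) = 45.06 m/s

v = 45 m/s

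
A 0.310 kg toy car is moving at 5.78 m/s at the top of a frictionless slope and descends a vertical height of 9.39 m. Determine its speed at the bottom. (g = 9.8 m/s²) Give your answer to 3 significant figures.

v = 14.7 m/s

By conservation of mechanical energy, ½mv₀² + mgh = ½mv²
v² = v₀² + 2gh = (5.78)² + 2(9.8)(9.39) = 217.45
v = √217.45 = 14.75 m/s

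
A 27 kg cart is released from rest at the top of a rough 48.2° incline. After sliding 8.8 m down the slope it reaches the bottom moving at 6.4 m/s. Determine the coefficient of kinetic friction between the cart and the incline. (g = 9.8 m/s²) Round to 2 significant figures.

mgh = ½mv² + μ_k (mg cosθ) L, with h = L sinθ
mgL sinθ = 1735.8 J; ½mv² = 552.96 J
W_f = 1735.8 − 552.96 = 1183 J
μ_k = W_f/(mg cosθ · L) = 1183/(176.4 × 8.8) = 0.7622

μ_k = 0.76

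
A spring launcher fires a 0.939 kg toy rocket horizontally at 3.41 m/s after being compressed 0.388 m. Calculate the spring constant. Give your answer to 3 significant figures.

k = 72.5 N/m

½kx² = ½mv²
k = mv²/x² = (0.939)(3.41)²/(0.388)² = 72.53 N/m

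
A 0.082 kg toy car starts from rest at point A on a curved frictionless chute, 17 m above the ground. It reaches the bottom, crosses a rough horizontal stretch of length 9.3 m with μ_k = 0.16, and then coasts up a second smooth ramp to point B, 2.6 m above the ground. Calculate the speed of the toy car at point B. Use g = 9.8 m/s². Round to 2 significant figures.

Energy at A: mgh₁ = (0.082)(9.8)(17) = 13.661 J
Friction loss: W_f = μ_k mg d = 1.196 J
At B: ½mv² + mgh₂ = mgh₁ − W_f
½mv² = 13.661 − 1.196 − 2.0894 = 10.376 J
v = √(2 × 10.376/0.082) = 15.91 m/s

v = 16 m/s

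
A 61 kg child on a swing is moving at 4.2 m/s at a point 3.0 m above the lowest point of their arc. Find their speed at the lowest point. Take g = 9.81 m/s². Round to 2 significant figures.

Energy conservation between the two points: ½mv₀² + mgh = ½mv²
v² = v₀² + 2gh = (4.2)² + 2(9.81)(3.0) = 76.500
v = √76.500 = 8.746 m/s

v = 8.7 m/s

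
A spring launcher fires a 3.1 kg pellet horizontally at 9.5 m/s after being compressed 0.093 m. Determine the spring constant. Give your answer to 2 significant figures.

k = 32000 N/m

Energy stored in the spring equals the launch KE: ½kx² = ½mv²
k = mv²/x² = (3.1)(9.5)²/(0.093)² = 32348 N/m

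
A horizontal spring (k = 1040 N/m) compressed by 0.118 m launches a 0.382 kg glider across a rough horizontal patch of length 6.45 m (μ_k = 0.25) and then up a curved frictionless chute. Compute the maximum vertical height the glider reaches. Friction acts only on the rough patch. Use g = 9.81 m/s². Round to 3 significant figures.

Spring energy: E₀ = ½kx² = ½(1040)(0.118)² = 7.2405 J
Friction: W_f = μ_k mg d = (0.25)(0.382)(9.81)(6.45) = 6.043 J
Energy at base of ramp: E = 7.2405 − 6.043 = 1.1978 J
At max height all remaining energy is PE: mgh = E ⇒ h = E/(mg) = 1.1978/(0.382 × 9.81) = 0.3196 m

h = 0.320 m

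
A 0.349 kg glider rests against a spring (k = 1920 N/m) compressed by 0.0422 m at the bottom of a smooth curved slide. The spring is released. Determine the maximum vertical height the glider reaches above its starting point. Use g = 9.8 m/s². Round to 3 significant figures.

h = 0.500 m

At maximum height the glider is at rest, so ½kx² = mgh
h = kx²/(2mg) = (1920)(0.0422)²/(2 × 0.349 × 9.8) = 0.4999 m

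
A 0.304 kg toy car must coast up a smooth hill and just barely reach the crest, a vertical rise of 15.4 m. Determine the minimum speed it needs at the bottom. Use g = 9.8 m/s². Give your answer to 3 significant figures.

At the top it is momentarily at rest, so all KE converts to PE: ½mv² = mgh
v = √(2gh) = √(2 × 9.8 × 15.4) = 17.37 m/s

v = 17.4 m/s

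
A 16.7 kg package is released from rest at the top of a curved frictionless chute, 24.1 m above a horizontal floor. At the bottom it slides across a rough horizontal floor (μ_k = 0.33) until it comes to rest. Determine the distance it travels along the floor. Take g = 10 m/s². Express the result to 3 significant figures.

Energy bookkeeping (friction removes W_f = μ_k N d):
At rest all PE has been dissipated by friction: mgh = μ_k m g d
d = h/μ_k = 24.1/0.33 = 73.03 m

d = 73.0 m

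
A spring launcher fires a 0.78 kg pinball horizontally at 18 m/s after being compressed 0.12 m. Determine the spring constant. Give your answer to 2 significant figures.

k = 18000 N/m

½kx² = ½mv²
k = mv²/x² = (0.78)(18)²/(0.12)² = 17550 N/m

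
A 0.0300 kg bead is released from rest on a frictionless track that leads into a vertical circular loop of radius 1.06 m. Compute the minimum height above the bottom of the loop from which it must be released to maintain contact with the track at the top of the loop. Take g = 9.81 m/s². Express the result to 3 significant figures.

At the top, for minimum speed gravity alone supplies the centripetal force: mg = mv_top²/r ⇒ v_top² = gr = 10.40 m²/s²
Energy conservation from release height h to the top (height 2r): mgh = ½mv_top² + mg(2r)
h = v_top²/(2g) + 2r = r/2 + 2r = 5r/2 = 2.650 m

h = 2.65 m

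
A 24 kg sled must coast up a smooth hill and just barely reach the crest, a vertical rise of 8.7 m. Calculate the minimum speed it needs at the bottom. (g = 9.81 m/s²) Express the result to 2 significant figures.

v = 13 m/s

At the top it is momentarily at rest, so all KE converts to PE: ½mv² = mgh
v = √(2gh) = √(2 × 9.81 × 8.7) = 13.06 m/s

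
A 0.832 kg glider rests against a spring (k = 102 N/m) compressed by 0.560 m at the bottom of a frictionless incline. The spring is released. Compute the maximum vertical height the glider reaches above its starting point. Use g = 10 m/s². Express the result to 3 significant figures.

At maximum height the glider is at rest, so ½kx² = mgh
h = kx²/(2mg) = (102)(0.560)²/(2 × 0.832 × 10) = 1.922 m

h = 1.92 m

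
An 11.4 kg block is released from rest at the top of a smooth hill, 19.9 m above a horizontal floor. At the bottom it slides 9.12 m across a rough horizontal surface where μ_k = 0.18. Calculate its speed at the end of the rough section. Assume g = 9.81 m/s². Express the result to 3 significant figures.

Energy at the top = energy at the end + work done against friction:
mgh = ½mv² + μ_k m g d
W_f = μ_k mg d = (0.18)(11.4)(9.81)(9.12) = 183.6 J
½mv² = mgh − W_f = 2225.5 − 183.6 = 2041.9 J
v = √(2 × 2041.9/11.4) = 18.93 m/s

v = 18.9 m/s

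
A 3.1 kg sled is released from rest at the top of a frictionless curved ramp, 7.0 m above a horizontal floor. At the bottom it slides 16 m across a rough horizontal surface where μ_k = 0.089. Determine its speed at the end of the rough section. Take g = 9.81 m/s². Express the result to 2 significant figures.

Energy bookkeeping (friction removes W_f = μ_k N d):
mgh = ½mv² + μ_k m g d
W_f = μ_k mg d = (0.089)(3.1)(9.81)(16) = 43.31 J
½mv² = mgh − W_f = 212.88 − 43.31 = 169.57 J
v = √(2 × 169.57/3.1) = 10.46 m/s

v = 10 m/s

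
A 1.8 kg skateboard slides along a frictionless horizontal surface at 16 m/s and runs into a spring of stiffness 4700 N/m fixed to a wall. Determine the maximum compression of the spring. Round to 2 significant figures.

x = 0.31 m

All KE is stored as spring PE at maximum compression: ½mv² = ½kx²
x = v√(m/k) = 16 × √(1.8/4700) = 0.3131 m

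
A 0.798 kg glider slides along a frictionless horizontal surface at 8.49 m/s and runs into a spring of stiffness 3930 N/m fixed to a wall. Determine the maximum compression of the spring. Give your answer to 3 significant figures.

All KE is stored as spring PE at maximum compression: ½mv² = ½kx²
x = v√(m/k) = 8.49 × √(0.798/3930) = 0.1210 m

x = 0.121 m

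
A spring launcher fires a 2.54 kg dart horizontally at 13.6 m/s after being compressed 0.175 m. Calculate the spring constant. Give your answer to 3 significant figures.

Spring PE at full compression equals KE at release: ½kx² = ½mv²
k = mv²/x² = (2.54)(13.6)²/(0.175)² = 15340 N/m

k = 15300 N/m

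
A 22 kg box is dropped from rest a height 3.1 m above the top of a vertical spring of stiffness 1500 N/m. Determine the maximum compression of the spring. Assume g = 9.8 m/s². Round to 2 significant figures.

Measuring PE from the top of the relaxed spring, at max compression the box has dropped H + x with zero KE, so:
mg(H + x) = ½kx²
½(1500)x² − (22)(9.8)x − (22)(9.8)(3.1) = 0
750.0x² − 215.6x − 668.4 = 0
x = [215.6 + √(46483 + 2.0051e+06)]/(2 × 750.0) = 1.099 m

x = 1.1 m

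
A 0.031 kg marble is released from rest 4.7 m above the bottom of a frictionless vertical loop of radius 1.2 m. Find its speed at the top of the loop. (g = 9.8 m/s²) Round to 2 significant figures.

v = 6.7 m/s

Energy conservation: mgh = ½mv_top² + mg(2r)
v_top² = 2g(h − 2r) = 2(9.8)(4.7 − 2.400) = 45.08
v_top = 6.714 m/s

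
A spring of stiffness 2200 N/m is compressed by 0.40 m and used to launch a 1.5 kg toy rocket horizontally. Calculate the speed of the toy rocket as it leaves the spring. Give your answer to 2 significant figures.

v = 15 m/s

Conservation of energy: ½kx² = ½mv²
v = x√(k/m) = 0.40 × √(2200/1.5) = 15.32 m/s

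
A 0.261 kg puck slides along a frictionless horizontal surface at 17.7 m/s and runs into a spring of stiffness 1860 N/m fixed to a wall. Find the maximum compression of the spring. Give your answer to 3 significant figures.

x = 0.210 m

At max compression the puck is momentarily at rest: ½mv² = ½kx²
x = v√(m/k) = 17.7 × √(0.261/1860) = 0.2097 m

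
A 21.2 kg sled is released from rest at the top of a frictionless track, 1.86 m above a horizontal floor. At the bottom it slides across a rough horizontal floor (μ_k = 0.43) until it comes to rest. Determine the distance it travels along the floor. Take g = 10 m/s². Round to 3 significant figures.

d = 4.33 m

Energy at the top = energy at the end + work done against friction:
At rest all PE has been dissipated by friction: mgh = μ_k m g d
d = h/μ_k = 1.86/0.43 = 4.326 m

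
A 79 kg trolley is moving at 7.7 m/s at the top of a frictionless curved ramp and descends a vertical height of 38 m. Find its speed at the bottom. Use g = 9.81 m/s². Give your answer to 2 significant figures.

v = 28 m/s

Mechanical energy is conserved (no friction): ½mv₀² + mgh = ½mv²
v² = v₀² + 2gh = (7.7)² + 2(9.81)(38) = 804.85
v = √804.85 = 28.37 m/s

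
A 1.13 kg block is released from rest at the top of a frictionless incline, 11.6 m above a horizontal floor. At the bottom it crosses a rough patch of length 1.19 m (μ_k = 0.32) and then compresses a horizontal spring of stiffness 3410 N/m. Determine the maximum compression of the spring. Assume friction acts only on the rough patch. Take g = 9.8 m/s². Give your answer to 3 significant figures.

x = 0.270 m

Initial energy: E₁ = mgh = (1.13)(9.8)(11.6) = 128.46 J
Friction removes W_f = μ_k mg d = (0.32)(1.13)(9.8)(1.19) = 4.217 J
Energy reaching the spring: E = 128.46 − 4.217 = 124.24 J
At max compression ½kx² = E ⇒ x = √(2E/k) = √(2 × 124.24/3410) = 0.2699 m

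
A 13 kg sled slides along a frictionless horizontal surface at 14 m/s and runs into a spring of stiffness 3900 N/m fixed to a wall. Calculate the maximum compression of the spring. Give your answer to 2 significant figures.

x = 0.81 m

All KE is stored as spring PE at maximum compression: ½mv² = ½kx²
x = v√(m/k) = 14 × √(13/3900) = 0.8083 m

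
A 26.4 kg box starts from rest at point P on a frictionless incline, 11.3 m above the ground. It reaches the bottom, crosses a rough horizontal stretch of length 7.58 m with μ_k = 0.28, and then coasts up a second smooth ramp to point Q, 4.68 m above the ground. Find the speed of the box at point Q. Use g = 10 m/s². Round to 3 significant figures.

v = 9.48 m/s

Energy at P: mgh₁ = (26.4)(10)(11.3) = 2983.2 J
Friction loss: W_f = μ_k mg d = 560.3 J
At Q: ½mv² + mgh₂ = mgh₁ − W_f
½mv² = 2983.2 − 560.3 − 1235.5 = 1187.4 J
v = √(2 × 1187.4/26.4) = 9.484 m/s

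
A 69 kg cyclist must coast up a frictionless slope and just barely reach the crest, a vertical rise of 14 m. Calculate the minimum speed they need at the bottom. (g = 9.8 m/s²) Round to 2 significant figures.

v = 17 m/s

At the top they are momentarily at rest, so all KE converts to PE: ½mv² = mgh
v = √(2gh) = √(2 × 9.8 × 14) = 16.57 m/s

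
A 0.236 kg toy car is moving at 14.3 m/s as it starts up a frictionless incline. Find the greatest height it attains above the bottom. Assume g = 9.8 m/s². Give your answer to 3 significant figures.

By energy conservation, ½mv² = mgh
h = v²/(2g) = 14.3²/(2 × 9.8) = 10.43 m

h = 10.4 m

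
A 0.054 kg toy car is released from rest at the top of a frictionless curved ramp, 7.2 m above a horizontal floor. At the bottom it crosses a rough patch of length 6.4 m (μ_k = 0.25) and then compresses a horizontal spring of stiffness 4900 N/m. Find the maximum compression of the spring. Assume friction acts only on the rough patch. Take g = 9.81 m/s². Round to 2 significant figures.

x = 0.035 m

Initial energy: E₁ = mgh = (0.054)(9.81)(7.2) = 3.8141 J
Friction removes W_f = μ_k mg d = (0.25)(0.054)(9.81)(6.4) = 0.8476 J
Energy reaching the spring: E = 3.8141 − 0.8476 = 2.9665 J
At max compression ½kx² = E ⇒ x = √(2E/k) = √(2 × 2.9665/4900) = 0.03480 m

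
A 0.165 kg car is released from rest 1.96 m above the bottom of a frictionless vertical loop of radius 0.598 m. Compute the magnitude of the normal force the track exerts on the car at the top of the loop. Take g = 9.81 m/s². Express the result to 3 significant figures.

N = 2.52 N

Energy from release to top (height 2r): mgh = ½mv_top² + mg(2r)
v_top² = 2g(h − 2r) = 2(9.81)(1.96 − 1.196) = 14.990 m²/s²
At the top, both N and weight point toward the centre: N + mg = mv_top²/r
N = m(v_top²/r − g) = 0.165(14.990/0.598 − 9.81) = 2.517 N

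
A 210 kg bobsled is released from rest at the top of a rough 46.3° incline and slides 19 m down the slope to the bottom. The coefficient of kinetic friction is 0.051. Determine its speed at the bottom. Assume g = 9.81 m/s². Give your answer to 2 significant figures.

v = 16 m/s

Taking the bottom as reference, mgh = ½mv² + μ_k N L with h = L sinθ, N = mg cosθ:
mgh = mgL sinθ = (210)(9.81)(19)sin46.3° = 28298 J
W_f = μ_k mg cosθ · L = (0.051)(210)(9.81)cos46.3°·19 = 1379 J
½mv² = 28298 − 1379 = 26919 J
v = √(2 × 26919/210) = 16.01 m/s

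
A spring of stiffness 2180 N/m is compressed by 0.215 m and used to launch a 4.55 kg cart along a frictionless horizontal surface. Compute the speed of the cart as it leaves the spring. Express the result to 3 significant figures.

v = 4.71 m/s

Conservation of energy: ½kx² = ½mv²
v = x√(k/m) = 0.215 × √(2180/4.55) = 4.706 m/s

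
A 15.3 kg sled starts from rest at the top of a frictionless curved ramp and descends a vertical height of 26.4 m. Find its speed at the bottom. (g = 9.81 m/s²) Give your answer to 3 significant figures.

v = 22.8 m/s

By conservation of mechanical energy, mgh = ½mv²
The mass cancels from both sides.
v = √(2gh) = √(2 × 9.81 × 26.4) = √517.97 = 22.76 m/s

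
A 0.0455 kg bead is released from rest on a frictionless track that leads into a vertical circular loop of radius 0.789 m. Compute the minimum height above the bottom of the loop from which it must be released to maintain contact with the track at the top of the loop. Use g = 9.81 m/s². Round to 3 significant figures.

At the top, for minimum speed gravity alone supplies the centripetal force: mg = mv_top²/r ⇒ v_top² = gr = 7.740 m²/s²
Energy conservation from release height h to the top (height 2r): mgh = ½mv_top² + mg(2r)
h = v_top²/(2g) + 2r = r/2 + 2r = 5r/2 = 1.973 m

h = 1.97 m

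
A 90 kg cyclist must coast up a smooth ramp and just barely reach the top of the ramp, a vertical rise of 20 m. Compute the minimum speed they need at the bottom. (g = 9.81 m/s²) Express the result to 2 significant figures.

At the top they are momentarily at rest, so all KE converts to PE: ½mv² = mgh
v = √(2gh) = √(2 × 9.81 × 20) = 19.81 m/s

v = 20 m/s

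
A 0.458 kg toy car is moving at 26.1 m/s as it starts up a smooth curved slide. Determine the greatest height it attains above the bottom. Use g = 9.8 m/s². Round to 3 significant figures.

Setting KE at the bottom equal to PE gained: ½mv² = mgh
h = v²/(2g) = 26.1²/(2 × 9.8) = 34.76 m

h = 34.8 m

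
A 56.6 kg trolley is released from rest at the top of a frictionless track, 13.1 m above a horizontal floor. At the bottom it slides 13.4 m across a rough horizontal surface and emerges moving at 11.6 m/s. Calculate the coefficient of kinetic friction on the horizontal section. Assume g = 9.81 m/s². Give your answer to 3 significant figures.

μ_k = 0.466

Energy at the top = energy at the end + work done against friction:
mgh = ½mv² + μ_k m g d
mgh = 7273.7 J; ½mv² = 3808.0 J
W_f = 7273.7 − 3808.0 = 3466 J
μ_k = W_f/(mg·d) = 3466/(555.2 × 13.4) = 0.4658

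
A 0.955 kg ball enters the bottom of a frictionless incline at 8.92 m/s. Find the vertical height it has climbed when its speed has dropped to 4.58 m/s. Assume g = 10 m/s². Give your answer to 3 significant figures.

h = 2.93 m

Energy balance between the two points: ½mv₁² = ½mv₂² + mgh
h = (v₁² − v₂²)/(2g) = (8.92² − 4.58²)/(2 × 10) = 2.929 m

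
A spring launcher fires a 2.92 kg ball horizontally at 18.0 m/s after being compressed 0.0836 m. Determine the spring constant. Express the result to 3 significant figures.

k = 135000 N/m

Spring PE at full compression equals KE at release: ½kx² = ½mv²
k = mv²/x² = (2.92)(18.0)²/(0.0836)² = 135368 N/m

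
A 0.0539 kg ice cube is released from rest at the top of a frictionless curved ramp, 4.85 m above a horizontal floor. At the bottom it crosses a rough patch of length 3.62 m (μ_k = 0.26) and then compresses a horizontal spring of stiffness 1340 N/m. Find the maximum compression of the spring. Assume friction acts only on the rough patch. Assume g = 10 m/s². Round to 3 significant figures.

Initial energy: E₁ = mgh = (0.0539)(10)(4.85) = 2.6141 J
Friction removes W_f = μ_k mg d = (0.26)(0.0539)(10)(3.62) = 0.5073 J
Energy reaching the spring: E = 2.6141 − 0.5073 = 2.1068 J
At max compression ½kx² = E ⇒ x = √(2E/k) = √(2 × 2.1068/1340) = 0.05608 m

x = 0.0561 m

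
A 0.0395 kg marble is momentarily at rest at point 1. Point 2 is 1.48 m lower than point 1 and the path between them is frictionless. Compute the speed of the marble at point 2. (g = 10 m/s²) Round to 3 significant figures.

Mechanical energy is conserved (no friction): mgh = ½mv²
v = √(2gh) = √(2 × 10 × 1.48) = √29.600 = 5.441 m/s

v = 5.44 m/s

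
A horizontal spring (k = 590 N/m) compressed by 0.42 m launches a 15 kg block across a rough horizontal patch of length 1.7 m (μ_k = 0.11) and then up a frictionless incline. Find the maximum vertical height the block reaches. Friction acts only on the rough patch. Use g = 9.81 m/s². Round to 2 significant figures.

h = 0.17 m

Spring energy: E₀ = ½kx² = ½(590)(0.42)² = 52.038 J
Friction: W_f = μ_k mg d = (0.11)(15)(9.81)(1.7) = 27.52 J
Energy at base of ramp: E = 52.038 − 27.52 = 24.521 J
At max height all remaining energy is PE: mgh = E ⇒ h = E/(mg) = 24.521/(15 × 9.81) = 0.1666 m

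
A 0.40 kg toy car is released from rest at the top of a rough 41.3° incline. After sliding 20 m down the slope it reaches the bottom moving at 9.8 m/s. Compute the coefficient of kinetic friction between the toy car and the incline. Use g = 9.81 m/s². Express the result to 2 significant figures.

mgh = ½mv² + μ_k (mg cosθ) L, with h = L sinθ
mgL sinθ = 51.797 J; ½mv² = 19.208 J
W_f = 51.797 − 19.208 = 32.59 J
μ_k = W_f/(mg cosθ · L) = 32.59/(2.948 × 20) = 0.5527

μ_k = 0.55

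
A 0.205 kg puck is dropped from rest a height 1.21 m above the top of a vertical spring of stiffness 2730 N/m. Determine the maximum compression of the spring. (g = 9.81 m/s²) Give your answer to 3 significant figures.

x = 0.0430 m

Take the reference level at the top of the uncompressed spring. At max compression the puck has fallen H + x and is momentarily at rest:
mg(H + x) = ½kx²
½(2730)x² − (0.205)(9.81)x − (0.205)(9.81)(1.21) = 0
1365x² − 2.011x − 2.433 = 0
x = [2.011 + √(4.044 + 13286)]/(2 × 1365) = 0.04296 m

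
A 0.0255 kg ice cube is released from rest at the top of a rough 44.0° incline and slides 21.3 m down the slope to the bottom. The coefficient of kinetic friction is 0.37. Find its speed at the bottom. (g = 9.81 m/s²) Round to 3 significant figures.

Work–energy: mg(L sinθ) − μ_k(mg cosθ)L = ½mv²
mgh = mgL sinθ = (0.0255)(9.81)(21.3)sin44.0° = 3.7013 J
W_f = μ_k mg cosθ · L = (0.37)(0.0255)(9.81)cos44.0°·21.3 = 1.418 J
½mv² = 3.7013 − 1.418 = 2.2832 J
v = √(2 × 2.2832/0.0255) = 13.38 m/s

v = 13.4 m/s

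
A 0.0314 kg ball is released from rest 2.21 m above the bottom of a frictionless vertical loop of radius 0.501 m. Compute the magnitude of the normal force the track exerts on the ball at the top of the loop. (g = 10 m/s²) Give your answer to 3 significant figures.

N = 1.20 N

Energy from release to top (height 2r): mgh = ½mv_top² + mg(2r)
v_top² = 2g(h − 2r) = 2(10)(2.21 − 1.002) = 24.160 m²/s²
At the top, both N and weight point toward the centre: N + mg = mv_top²/r
N = m(v_top²/r − g) = 0.0314(24.160/0.501 − 10) = 1.200 N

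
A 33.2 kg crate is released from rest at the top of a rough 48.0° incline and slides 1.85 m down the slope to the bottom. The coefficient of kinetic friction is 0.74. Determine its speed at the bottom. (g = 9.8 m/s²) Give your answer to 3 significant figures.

Taking the bottom as reference, mgh = ½mv² + μ_k N L with h = L sinθ, N = mg cosθ:
mgh = mgL sinθ = (33.2)(9.8)(1.85)sin48.0° = 447.31 J
W_f = μ_k mg cosθ · L = (0.74)(33.2)(9.8)cos48.0°·1.85 = 298.0 J
½mv² = 447.31 − 298.0 = 149.27 J
v = √(2 × 149.27/33.2) = 2.999 m/s

v = 3.00 m/s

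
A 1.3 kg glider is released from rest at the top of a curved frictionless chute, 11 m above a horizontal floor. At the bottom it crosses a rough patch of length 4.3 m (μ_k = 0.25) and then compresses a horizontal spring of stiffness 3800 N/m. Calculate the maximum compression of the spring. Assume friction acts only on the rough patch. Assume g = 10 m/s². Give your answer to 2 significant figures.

x = 0.26 m

Initial energy: E₁ = mgh = (1.3)(10)(11) = 143.00 J
Friction removes W_f = μ_k mg d = (0.25)(1.3)(10)(4.3) = 13.97 J
Energy reaching the spring: E = 143.00 − 13.97 = 129.03 J
At max compression ½kx² = E ⇒ x = √(2E/k) = √(2 × 129.03/3800) = 0.2606 m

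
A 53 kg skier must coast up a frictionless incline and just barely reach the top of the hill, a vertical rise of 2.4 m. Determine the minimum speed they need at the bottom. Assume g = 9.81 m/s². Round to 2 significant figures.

v = 6.9 m/s

At the top they are momentarily at rest, so all KE converts to PE: ½mv² = mgh
v = √(2gh) = √(2 × 9.81 × 2.4) = 6.862 m/s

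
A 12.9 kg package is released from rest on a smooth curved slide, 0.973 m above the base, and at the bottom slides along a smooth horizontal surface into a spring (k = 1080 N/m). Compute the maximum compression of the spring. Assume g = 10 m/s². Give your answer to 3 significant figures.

x = 0.482 m

At max compression the package is momentarily at rest: mgh = ½kx²
x = √(2mgh/k) = √(2 × 12.9 × 10 × 0.973 / 1080) = 0.4821 m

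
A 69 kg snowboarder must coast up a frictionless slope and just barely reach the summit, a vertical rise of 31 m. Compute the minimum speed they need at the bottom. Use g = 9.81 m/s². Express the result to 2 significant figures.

v = 25 m/s

At the top they are momentarily at rest, so all KE converts to PE: ½mv² = mgh
v = √(2gh) = √(2 × 9.81 × 31) = 24.66 m/s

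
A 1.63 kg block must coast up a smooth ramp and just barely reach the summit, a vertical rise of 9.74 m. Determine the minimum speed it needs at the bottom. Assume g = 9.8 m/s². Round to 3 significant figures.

At the top it is momentarily at rest, so all KE converts to PE: ½mv² = mgh
v = √(2gh) = √(2 × 9.8 × 9.74) = 13.82 m/s

v = 13.8 m/s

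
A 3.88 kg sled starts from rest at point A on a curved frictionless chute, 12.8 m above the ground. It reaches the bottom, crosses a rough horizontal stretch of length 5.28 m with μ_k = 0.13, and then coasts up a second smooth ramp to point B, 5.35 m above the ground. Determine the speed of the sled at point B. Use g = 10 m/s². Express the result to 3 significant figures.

v = 11.6 m/s

Energy at A: mgh₁ = (3.88)(10)(12.8) = 496.64 J
Friction loss: W_f = μ_k mg d = 26.63 J
At B: ½mv² + mgh₂ = mgh₁ − W_f
½mv² = 496.64 − 26.63 − 207.58 = 262.43 J
v = √(2 × 262.43/3.88) = 11.63 m/s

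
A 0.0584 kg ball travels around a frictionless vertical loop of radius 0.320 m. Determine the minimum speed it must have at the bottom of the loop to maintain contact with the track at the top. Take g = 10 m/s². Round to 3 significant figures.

At the top: mg = mv_top²/r ⇒ v_top² = gr = 3.200 m²/s²
Energy from bottom to top (height 2r): ½mv_bot² = ½mv_top² + mg(2r)
v_bot² = gr + 4gr = 5gr = 16.00
v_bot = √(5gr) = 4.000 m/s

v = 4.00 m/s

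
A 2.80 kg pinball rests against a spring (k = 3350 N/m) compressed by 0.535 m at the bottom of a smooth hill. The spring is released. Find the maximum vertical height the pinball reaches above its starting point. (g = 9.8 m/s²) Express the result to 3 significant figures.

h = 17.5 m

Energy conservation from release to the highest point: ½kx² = mgh
h = kx²/(2mg) = (3350)(0.535)²/(2 × 2.80 × 9.8) = 17.47 m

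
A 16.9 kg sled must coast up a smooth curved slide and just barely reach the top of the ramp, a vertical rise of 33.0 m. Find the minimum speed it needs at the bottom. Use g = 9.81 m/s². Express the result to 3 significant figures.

At the top it is momentarily at rest, so all KE converts to PE: ½mv² = mgh
v = √(2gh) = √(2 × 9.81 × 33.0) = 25.45 m/s

v = 25.4 m/s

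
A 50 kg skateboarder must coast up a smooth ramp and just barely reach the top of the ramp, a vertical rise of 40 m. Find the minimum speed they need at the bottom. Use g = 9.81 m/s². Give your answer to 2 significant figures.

At the top they are momentarily at rest, so all KE converts to PE: ½mv² = mgh
v = √(2gh) = √(2 × 9.81 × 40) = 28.01 m/s

v = 28 m/s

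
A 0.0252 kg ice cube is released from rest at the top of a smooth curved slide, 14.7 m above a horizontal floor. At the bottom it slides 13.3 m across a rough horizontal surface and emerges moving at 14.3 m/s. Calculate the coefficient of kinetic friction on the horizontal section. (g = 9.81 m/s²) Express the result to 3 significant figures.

μ_k = 0.322

Energy bookkeeping (friction removes W_f = μ_k N d):
mgh = ½mv² + μ_k m g d
mgh = 3.6340 J; ½mv² = 2.5766 J
W_f = 3.6340 − 2.5766 = 1.057 J
μ_k = W_f/(mg·d) = 1.057/(0.2472 × 13.3) = 0.3216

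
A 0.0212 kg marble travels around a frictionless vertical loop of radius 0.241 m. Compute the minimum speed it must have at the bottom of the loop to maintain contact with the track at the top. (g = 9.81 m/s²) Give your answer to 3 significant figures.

v = 3.44 m/s

At the top: mg = mv_top²/r ⇒ v_top² = gr = 2.364 m²/s²
Energy from bottom to top (height 2r): ½mv_bot² = ½mv_top² + mg(2r)
v_bot² = gr + 4gr = 5gr = 11.82
v_bot = √(5gr) = 3.438 m/s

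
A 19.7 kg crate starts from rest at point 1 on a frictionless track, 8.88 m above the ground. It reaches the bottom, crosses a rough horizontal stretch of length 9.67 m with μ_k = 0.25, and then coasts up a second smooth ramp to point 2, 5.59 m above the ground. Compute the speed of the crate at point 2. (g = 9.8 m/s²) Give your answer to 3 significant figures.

v = 4.14 m/s

Energy at 1: mgh₁ = (19.7)(9.8)(8.88) = 1714.4 J
Friction loss: W_f = μ_k mg d = 466.7 J
At 2: ½mv² + mgh₂ = mgh₁ − W_f
½mv² = 1714.4 − 466.7 − 1079.2 = 168.44 J
v = √(2 × 168.44/19.7) = 4.135 m/s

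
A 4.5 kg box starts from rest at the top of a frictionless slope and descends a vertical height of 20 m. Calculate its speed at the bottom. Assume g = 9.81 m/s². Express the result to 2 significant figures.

Energy conservation between the two points: mgh = ½mv²
v = √(2gh) = √(2 × 9.81 × 20) = √392.40 = 19.81 m/s

v = 20 m/s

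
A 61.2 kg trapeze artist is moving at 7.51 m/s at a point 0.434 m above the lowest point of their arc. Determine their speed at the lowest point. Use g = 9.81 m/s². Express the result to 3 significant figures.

Mechanical energy is conserved (no friction): ½mv₀² + mgh = ½mv²
v² = v₀² + 2gh = (7.51)² + 2(9.81)(0.434) = 64.915
v = √64.915 = 8.057 m/s

v = 8.06 m/s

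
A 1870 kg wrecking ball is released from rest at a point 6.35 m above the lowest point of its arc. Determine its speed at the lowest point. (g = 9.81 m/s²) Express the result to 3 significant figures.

Mechanical energy is conserved (no friction): mgh = ½mv²
The mass cancels from both sides.
v = √(2gh) = √(2 × 9.81 × 6.35) = √124.59 = 11.16 m/s

v = 11.2 m/s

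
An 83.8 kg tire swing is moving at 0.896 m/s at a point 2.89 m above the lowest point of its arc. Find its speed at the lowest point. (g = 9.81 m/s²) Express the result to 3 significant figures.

Equating total energy at the two states: ½mv₀² + mgh = ½mv²
v² = v₀² + 2gh = (0.896)² + 2(9.81)(2.89) = 57.505
v = √57.505 = 7.583 m/s

v = 7.58 m/s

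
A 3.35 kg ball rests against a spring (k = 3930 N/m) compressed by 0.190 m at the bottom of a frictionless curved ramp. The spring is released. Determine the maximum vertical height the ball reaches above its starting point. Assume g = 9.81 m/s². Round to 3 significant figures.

At maximum height the ball is at rest, so ½kx² = mgh
h = kx²/(2mg) = (3930)(0.190)²/(2 × 3.35 × 9.81) = 2.159 m

h = 2.16 m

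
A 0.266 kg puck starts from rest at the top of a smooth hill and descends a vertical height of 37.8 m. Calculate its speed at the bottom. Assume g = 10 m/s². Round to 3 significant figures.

v = 27.5 m/s

Mechanical energy is conserved (no friction): mgh = ½mv²
v = √(2gh) = √(2 × 10 × 37.8) = √756.00 = 27.50 m/s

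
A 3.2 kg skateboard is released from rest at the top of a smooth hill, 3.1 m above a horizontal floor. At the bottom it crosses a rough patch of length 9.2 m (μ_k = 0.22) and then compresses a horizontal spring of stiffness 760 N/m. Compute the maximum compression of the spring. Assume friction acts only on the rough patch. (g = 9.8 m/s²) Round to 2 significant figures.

Initial energy: E₁ = mgh = (3.2)(9.8)(3.1) = 97.216 J
Friction removes W_f = μ_k mg d = (0.22)(3.2)(9.8)(9.2) = 63.47 J
Energy reaching the spring: E = 97.216 − 63.47 = 33.743 J
At max compression ½kx² = E ⇒ x = √(2E/k) = √(2 × 33.743/760) = 0.2980 m

x = 0.30 m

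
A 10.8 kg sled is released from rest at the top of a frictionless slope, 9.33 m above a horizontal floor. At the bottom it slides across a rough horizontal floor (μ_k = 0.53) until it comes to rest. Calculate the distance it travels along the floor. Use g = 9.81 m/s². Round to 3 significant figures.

d = 17.6 m

Energy at the top = energy at the end + work done against friction:
At rest all PE has been dissipated by friction: mgh = μ_k m g d
d = h/μ_k = 9.33/0.53 = 17.60 m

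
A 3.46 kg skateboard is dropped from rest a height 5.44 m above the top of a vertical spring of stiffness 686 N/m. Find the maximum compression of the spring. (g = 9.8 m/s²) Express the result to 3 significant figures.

x = 0.784 m

Take the reference level at the top of the uncompressed spring. At max compression the skateboard has fallen H + x and is momentarily at rest:
mg(H + x) = ½kx²
½(686)x² − (3.46)(9.8)x − (3.46)(9.8)(5.44) = 0
343.0x² − 33.91x − 184.5 = 0
x = [33.91 + √(1150 + 253078)]/(2 × 343.0) = 0.7844 m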